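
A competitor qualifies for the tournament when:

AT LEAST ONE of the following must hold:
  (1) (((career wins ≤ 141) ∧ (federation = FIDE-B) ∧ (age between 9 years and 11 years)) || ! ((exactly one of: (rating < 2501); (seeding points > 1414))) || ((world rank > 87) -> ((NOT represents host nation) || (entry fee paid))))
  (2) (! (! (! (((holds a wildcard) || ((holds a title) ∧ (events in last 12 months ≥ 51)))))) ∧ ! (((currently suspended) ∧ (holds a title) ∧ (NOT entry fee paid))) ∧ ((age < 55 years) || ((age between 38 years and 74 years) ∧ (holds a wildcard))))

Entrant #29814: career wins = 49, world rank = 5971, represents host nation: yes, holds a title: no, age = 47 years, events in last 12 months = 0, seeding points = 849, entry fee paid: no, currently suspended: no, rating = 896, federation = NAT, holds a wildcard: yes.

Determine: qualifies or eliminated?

Atomic conditions:
  career wins ≤ 141: 49 ≤ 141 is true
  federation = FIDE-B: NAT == FIDE-B is false
  age between 9 years and 11 years: 47 in [9, 11] is false
  rating < 2501: 896 < 2501 is true
  seeding points > 1414: 849 > 1414 is false
  world rank > 87: 5971 > 87 is true
  NOT represents host nation: yes → false
  entry fee paid: no → false
  holds a wildcard: yes → true
  holds a title: no → false
  events in last 12 months ≥ 51: 0 ≥ 51 is false
  currently suspended: no → false
  NOT entry fee paid: no → true
  age < 55 years: 47 < 55 is true
  age between 38 years and 74 years: 47 in [38, 74] is true
Combine:
[1.1] true AND false AND false = false
[1.2.1] exactly-one(true, false) = true
[1.2] NOT true = false
[1.3.2] false OR false = false
[1.3] true → false = false
[1] false OR false OR false = false
[2.1.1.1.1.2] false AND false = false
[2.1.1.1.1] true OR false = true
[2.1.1.1] NOT true = false
[2.1.1] NOT false = true
[2.1] NOT true = false
[2.2.1] false AND false AND true = false
[2.2] NOT false = true
[2.3.2] true AND true = true
[2.3] true OR true = true
[2] false AND true AND true = false
[root] false OR false = false
Overall: false → eliminated

Eliminated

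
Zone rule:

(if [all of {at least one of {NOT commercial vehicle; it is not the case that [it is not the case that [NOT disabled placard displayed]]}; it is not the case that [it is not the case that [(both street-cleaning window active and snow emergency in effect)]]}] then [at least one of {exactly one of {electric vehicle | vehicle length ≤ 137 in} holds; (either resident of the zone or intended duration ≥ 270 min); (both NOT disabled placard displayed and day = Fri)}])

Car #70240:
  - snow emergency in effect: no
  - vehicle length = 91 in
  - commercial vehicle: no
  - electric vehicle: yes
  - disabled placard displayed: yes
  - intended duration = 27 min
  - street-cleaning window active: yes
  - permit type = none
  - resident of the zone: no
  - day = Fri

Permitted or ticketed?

Permitted

Atomic conditions:
  NOT commercial vehicle: no → true
  NOT disabled placard displayed: yes → false
  street-cleaning window active: yes → true
  snow emergency in effect: no → false
  electric vehicle: yes → true
  vehicle length ≤ 137 in: 91 ≤ 137 is true
  resident of the zone: no → false
  intended duration ≥ 270 min: 27 ≥ 270 is false
  day = Fri: Fri == Fri is true
Combine:
[1.1.2.1] NOT false = true
[1.1.2] NOT true = false
[1.1] true OR false = true
[1.2.1.1] true AND false = false
[1.2.1] NOT false = true
[1.2] NOT true = false
[1] true AND false = false
[2.1] exactly-one(true, true) = false
[2.2] false OR false = false
[2.3] false AND true = false
[2] false OR false OR false = false
[root] false → false (antecedent false ⇒ implication holds) = true
Overall: true → permitted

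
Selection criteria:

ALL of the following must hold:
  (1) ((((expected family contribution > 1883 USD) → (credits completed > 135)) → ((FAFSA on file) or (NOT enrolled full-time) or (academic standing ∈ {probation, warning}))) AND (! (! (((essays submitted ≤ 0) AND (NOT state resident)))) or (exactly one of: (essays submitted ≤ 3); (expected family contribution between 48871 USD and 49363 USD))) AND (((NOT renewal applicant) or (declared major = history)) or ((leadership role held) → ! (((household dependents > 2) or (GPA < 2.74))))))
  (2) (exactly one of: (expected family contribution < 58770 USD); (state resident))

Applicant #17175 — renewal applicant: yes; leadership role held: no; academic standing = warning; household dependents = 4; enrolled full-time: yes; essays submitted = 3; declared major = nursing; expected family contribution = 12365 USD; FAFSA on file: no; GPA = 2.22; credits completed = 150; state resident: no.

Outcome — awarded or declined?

Atomic conditions:
  expected family contribution > 1883 USD: 12365 > 1883 is true
  credits completed > 135: 150 > 135 is true
  FAFSA on file: no → false
  NOT enrolled full-time: yes → false
  academic standing ∈ {probation, warning}: warning is in the set → true
  essays submitted ≤ 0: 3 ≤ 0 is false
  NOT state resident: no → true
  essays submitted ≤ 3: 3 ≤ 3 is true
  expected family contribution between 48871 USD and 49363 USD: 12365 in [48871, 49363] is false
  NOT renewal applicant: yes → false
  declared major = history: nursing == history is false
  leadership role held: no → false
  household dependents > 2: 4 > 2 is true
  GPA < 2.74: 2.22 < 2.74 is true
  expected family contribution < 58770 USD: 12365 < 58770 is true
  state resident: no → false
Combine:
[1.1.1] true → true = true
[1.1.2] false OR false OR true = true
[1.1] true → true = true
[1.2.1.1.1] false AND true = false
[1.2.1.1] NOT false = true
[1.2.1] NOT true = false
[1.2.2] exactly-one(true, false) = true
[1.2] false OR true = true
[1.3.1] false OR false = false
[1.3.2.2.1] true OR true = true
[1.3.2.2] NOT true = false
[1.3.2] false → false (antecedent false ⇒ implication holds) = true
[1.3] false OR true = true
[1] true AND true AND true = true
[2] exactly-one(true, false) = true
[root] true AND true = true
Overall: true → awarded

Awarded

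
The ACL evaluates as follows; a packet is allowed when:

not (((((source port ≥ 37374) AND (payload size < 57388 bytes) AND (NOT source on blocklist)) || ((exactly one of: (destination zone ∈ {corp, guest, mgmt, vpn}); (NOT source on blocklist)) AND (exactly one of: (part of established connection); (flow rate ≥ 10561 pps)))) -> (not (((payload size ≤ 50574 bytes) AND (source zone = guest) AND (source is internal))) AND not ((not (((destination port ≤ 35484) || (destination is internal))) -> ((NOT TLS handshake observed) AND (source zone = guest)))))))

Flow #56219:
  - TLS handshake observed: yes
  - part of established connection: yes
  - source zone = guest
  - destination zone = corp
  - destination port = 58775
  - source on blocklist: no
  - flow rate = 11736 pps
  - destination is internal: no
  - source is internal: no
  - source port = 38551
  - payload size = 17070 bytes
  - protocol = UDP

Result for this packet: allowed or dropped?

Atomic conditions:
  source port ≥ 37374: 38551 ≥ 37374 is true
  payload size < 57388 bytes: 17070 < 57388 is true
  NOT source on blocklist: no → true
  destination zone ∈ {corp, guest, mgmt, vpn}: corp is in the set → true
  part of established connection: yes → true
  flow rate ≥ 10561 pps: 11736 ≥ 10561 is true
  payload size ≤ 50574 bytes: 17070 ≤ 50574 is true
  source zone = guest: guest == guest is true
  source is internal: no → false
  destination port ≤ 35484: 58775 ≤ 35484 is false
  destination is internal: no → false
  NOT TLS handshake observed: yes → false
Combine:
[1.1.1] true AND true AND true = true
[1.1.2.1] exactly-one(true, true) = false
[1.1.2.2] exactly-one(true, true) = false
[1.1.2] false AND false = false
[1.1] true OR false = true
[1.2.1.1] true AND true AND false = false
[1.2.1] NOT false = true
[1.2.2.1.1.1] false OR false = false
[1.2.2.1.1] NOT false = true
[1.2.2.1.2] false AND true = false
[1.2.2.1] true → false = false
[1.2.2] NOT false = true
[1.2] true AND true = true
[1] true → true = true
[root] NOT true = false
Overall: false → dropped

Dropped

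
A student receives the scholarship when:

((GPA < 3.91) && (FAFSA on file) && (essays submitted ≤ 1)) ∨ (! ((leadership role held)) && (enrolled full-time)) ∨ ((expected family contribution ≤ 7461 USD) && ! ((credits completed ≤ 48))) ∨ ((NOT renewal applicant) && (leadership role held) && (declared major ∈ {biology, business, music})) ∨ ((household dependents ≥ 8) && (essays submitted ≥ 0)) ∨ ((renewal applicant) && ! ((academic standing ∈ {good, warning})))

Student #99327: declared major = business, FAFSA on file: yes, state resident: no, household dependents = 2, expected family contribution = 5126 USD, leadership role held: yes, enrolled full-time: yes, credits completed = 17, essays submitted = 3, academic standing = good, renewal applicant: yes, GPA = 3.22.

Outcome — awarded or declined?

Declined

Atomic conditions:
  GPA < 3.91: 3.22 < 3.91 is true
  FAFSA on file: yes → true
  essays submitted ≤ 1: 3 ≤ 1 is false
  leadership role held: yes → true
  enrolled full-time: yes → true
  expected family contribution ≤ 7461 USD: 5126 ≤ 7461 is true
  credits completed ≤ 48: 17 ≤ 48 is true
  NOT renewal applicant: yes → false
  declared major ∈ {biology, business, music}: business is in the set → true
  household dependents ≥ 8: 2 ≥ 8 is false
  essays submitted ≥ 0: 3 ≥ 0 is true
  renewal applicant: yes → true
  academic standing ∈ {good, warning}: good is in the set → true
Combine:
[1] true AND true AND false = false
[2.1] NOT true = false
[2] false AND true = false
[3.2] NOT true = false
[3] true AND false = false
[4] false AND true AND true = false
[5] false AND true = false
[6.2] NOT true = false
[6] true AND false = false
[root] false OR false OR false OR false OR false OR false = false
Overall: false → declined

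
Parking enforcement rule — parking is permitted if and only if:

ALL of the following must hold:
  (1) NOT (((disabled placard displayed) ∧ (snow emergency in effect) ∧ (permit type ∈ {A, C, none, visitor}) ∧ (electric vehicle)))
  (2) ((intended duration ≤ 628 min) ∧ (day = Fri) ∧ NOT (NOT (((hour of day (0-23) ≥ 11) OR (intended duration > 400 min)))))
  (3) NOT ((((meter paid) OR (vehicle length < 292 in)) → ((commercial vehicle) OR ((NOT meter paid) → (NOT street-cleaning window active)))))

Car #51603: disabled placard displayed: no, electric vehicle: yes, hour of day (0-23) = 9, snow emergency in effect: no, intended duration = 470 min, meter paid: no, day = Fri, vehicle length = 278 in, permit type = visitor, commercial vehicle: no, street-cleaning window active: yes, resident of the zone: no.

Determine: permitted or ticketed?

Permitted

Atomic conditions:
  disabled placard displayed: no → false
  snow emergency in effect: no → false
  permit type ∈ {A, C, none, visitor}: visitor is in the set → true
  electric vehicle: yes → true
  intended duration ≤ 628 min: 470 ≤ 628 is true
  day = Fri: Fri == Fri is true
  hour of day (0-23) ≥ 11: 9 ≥ 11 is false
  intended duration > 400 min: 470 > 400 is true
  meter paid: no → false
  vehicle length < 292 in: 278 < 292 is true
  commercial vehicle: no → false
  NOT meter paid: no → true
  NOT street-cleaning window active: yes → false
Combine:
[1.1] false AND false AND true AND true = false
[1] NOT false = true
[2.3.1.1] false OR true = true
[2.3.1] NOT true = false
[2.3] NOT false = true
[2] true AND true AND true = true
[3.1.1] false OR true = true
[3.1.2.2] true → false = false
[3.1.2] false OR false = false
[3.1] true → false = false
[3] NOT false = true
[root] true AND true AND true = true
Overall: true → permitted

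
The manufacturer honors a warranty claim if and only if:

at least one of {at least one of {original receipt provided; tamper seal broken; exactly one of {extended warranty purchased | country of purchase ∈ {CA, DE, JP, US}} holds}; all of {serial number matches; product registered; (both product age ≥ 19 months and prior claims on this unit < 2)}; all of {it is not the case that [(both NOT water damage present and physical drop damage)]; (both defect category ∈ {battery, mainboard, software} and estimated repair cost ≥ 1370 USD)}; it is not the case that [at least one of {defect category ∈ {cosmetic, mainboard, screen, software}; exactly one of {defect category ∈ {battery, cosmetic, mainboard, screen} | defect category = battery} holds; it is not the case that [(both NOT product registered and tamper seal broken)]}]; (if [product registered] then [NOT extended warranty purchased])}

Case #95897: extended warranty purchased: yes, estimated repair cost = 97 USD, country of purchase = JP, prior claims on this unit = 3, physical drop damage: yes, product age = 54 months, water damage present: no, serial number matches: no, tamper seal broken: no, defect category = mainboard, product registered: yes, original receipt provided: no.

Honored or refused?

Refused

Atomic conditions:
  original receipt provided: no → false
  tamper seal broken: no → false
  extended warranty purchased: yes → true
  country of purchase ∈ {CA, DE, JP, US}: JP is in the set → true
  serial number matches: no → false
  product registered: yes → true
  product age ≥ 19 months: 54 ≥ 19 is true
  prior claims on this unit < 2: 3 < 2 is false
  NOT water damage present: no → true
  physical drop damage: yes → true
  defect category ∈ {battery, mainboard, software}: mainboard is in the set → true
  estimated repair cost ≥ 1370 USD: 97 ≥ 1370 is false
  defect category ∈ {cosmetic, mainboard, screen, software}: mainboard is in the set → true
  defect category ∈ {battery, cosmetic, mainboard, screen}: mainboard is in the set → true
  defect category = battery: mainboard == battery is false
  NOT product registered: yes → false
  NOT extended warranty purchased: yes → false
Combine:
[1.3] exactly-one(true, true) = false
[1] false OR false OR false = false
[2.3] true AND false = false
[2] false AND true AND false = false
[3.1.1] true AND true = true
[3.1] NOT true = false
[3.2] true AND false = false
[3] false AND false = false
[4.1.2] exactly-one(true, false) = true
[4.1.3.1] false AND false = false
[4.1.3] NOT false = true
[4.1] true OR true OR true = true
[4] NOT true = false
[5] true → false = false
[root] false OR false OR false OR false OR false = false
Overall: false → refused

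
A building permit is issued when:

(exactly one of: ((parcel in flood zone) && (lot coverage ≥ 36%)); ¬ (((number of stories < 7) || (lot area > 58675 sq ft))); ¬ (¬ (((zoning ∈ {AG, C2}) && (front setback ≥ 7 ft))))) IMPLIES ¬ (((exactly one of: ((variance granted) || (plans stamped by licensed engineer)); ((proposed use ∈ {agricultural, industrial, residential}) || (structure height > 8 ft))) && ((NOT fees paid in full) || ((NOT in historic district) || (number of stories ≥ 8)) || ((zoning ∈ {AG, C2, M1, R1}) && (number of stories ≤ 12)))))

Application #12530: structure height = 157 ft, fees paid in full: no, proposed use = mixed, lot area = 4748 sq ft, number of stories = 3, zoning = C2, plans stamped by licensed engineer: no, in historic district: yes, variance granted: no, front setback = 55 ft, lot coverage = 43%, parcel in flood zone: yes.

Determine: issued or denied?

Atomic conditions:
  parcel in flood zone: yes → true
  lot coverage ≥ 36%: 43 ≥ 36 is true
  number of stories < 7: 3 < 7 is true
  lot area > 58675 sq ft: 4748 > 58675 is false
  zoning ∈ {AG, C2}: C2 is in the set → true
  front setback ≥ 7 ft: 55 ≥ 7 is true
  variance granted: no → false
  plans stamped by licensed engineer: no → false
  proposed use ∈ {agricultural, industrial, residential}: mixed is not in the set → false
  structure height > 8 ft: 157 > 8 is true
  NOT fees paid in full: no → true
  NOT in historic district: yes → false
  number of stories ≥ 8: 3 ≥ 8 is false
  zoning ∈ {AG, C2, M1, R1}: C2 is in the set → true
  number of stories ≤ 12: 3 ≤ 12 is true
Combine:
[1.1] true AND true = true
[1.2.1] true OR false = true
[1.2] NOT true = false
[1.3.1.1] true AND true = true
[1.3.1] NOT true = false
[1.3] NOT false = true
[1] exactly-one(true, false, true) = false
[2.1.1.1] false OR false = false
[2.1.1.2] false OR true = true
[2.1.1] exactly-one(false, true) = true
[2.1.2.2] false OR false = false
[2.1.2.3] true AND true = true
[2.1.2] true OR false OR true = true
[2.1] true AND true = true
[2] NOT true = false
[root] false → false (antecedent false ⇒ implication holds) = true
Overall: true → issued

Issued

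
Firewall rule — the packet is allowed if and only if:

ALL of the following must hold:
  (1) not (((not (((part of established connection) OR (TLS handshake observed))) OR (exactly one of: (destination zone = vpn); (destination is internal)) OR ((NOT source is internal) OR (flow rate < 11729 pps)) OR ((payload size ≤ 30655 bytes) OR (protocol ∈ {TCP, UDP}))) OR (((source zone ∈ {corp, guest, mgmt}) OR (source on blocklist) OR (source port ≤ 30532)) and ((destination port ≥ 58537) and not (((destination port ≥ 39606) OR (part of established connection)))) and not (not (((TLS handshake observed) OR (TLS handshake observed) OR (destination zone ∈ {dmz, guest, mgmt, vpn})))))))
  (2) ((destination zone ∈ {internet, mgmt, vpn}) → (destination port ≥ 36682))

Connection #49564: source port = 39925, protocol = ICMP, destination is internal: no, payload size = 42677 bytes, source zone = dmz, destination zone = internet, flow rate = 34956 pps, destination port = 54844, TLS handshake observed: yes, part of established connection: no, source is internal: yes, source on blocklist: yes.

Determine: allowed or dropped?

Allowed

Atomic conditions:
  part of established connection: no → false
  TLS handshake observed: yes → true
  destination zone = vpn: internet == vpn is false
  destination is internal: no → false
  NOT source is internal: yes → false
  flow rate < 11729 pps: 34956 < 11729 is false
  payload size ≤ 30655 bytes: 42677 ≤ 30655 is false
  protocol ∈ {TCP, UDP}: ICMP is not in the set → false
  source zone ∈ {corp, guest, mgmt}: dmz is not in the set → false
  source on blocklist: yes → true
  source port ≤ 30532: 39925 ≤ 30532 is false
  destination port ≥ 58537: 54844 ≥ 58537 is false
  destination port ≥ 39606: 54844 ≥ 39606 is true
  destination zone ∈ {dmz, guest, mgmt, vpn}: internet is not in the set → false
  destination zone ∈ {internet, mgmt, vpn}: internet is in the set → true
  destination port ≥ 36682: 54844 ≥ 36682 is true
Combine:
[1.1.1.1.1] false OR true = true
[1.1.1.1] NOT true = false
[1.1.1.2] exactly-one(false, false) = false
[1.1.1.3] false OR false = false
[1.1.1.4] false OR false = false
[1.1.1] false OR false OR false OR false = false
[1.1.2.1] false OR true OR false = true
[1.1.2.2.2.1] true OR false = true
[1.1.2.2.2] NOT true = false
[1.1.2.2] false AND false = false
[1.1.2.3.1.1] true OR true OR false = true
[1.1.2.3.1] NOT true = false
[1.1.2.3] NOT false = true
[1.1.2] true AND false AND true = false
[1.1] false OR false = false
[1] NOT false = true
[2] true → true = true
[root] true AND true = true
Overall: true → allowed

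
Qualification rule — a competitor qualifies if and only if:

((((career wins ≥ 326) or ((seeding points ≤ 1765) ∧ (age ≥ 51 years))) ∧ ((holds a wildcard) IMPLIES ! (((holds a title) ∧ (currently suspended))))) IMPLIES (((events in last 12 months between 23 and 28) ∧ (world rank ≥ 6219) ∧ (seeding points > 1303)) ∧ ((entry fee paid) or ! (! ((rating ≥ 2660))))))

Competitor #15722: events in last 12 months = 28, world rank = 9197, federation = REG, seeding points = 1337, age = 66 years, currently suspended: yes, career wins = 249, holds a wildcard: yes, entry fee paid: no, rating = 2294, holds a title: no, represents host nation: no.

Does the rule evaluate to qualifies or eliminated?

Eliminated

Atomic conditions:
  career wins ≥ 326: 249 ≥ 326 is false
  seeding points ≤ 1765: 1337 ≤ 1765 is true
  age ≥ 51 years: 66 ≥ 51 is true
  holds a wildcard: yes → true
  holds a title: no → false
  currently suspended: yes → true
  events in last 12 months between 23 and 28: 28 in [23, 28] is true
  world rank ≥ 6219: 9197 ≥ 6219 is true
  seeding points > 1303: 1337 > 1303 is true
  entry fee paid: no → false
  rating ≥ 2660: 2294 ≥ 2660 is false
Combine:
[1.1.2] true AND true = true
[1.1] false OR true = true
[1.2.2.1] false AND true = false
[1.2.2] NOT false = true
[1.2] true → true = true
[1] true AND true = true
[2.1] true AND true AND true = true
[2.2.2.1] NOT false = true
[2.2.2] NOT true = false
[2.2] false OR false = false
[2] true AND false = false
[root] true → false = false
Overall: false → eliminated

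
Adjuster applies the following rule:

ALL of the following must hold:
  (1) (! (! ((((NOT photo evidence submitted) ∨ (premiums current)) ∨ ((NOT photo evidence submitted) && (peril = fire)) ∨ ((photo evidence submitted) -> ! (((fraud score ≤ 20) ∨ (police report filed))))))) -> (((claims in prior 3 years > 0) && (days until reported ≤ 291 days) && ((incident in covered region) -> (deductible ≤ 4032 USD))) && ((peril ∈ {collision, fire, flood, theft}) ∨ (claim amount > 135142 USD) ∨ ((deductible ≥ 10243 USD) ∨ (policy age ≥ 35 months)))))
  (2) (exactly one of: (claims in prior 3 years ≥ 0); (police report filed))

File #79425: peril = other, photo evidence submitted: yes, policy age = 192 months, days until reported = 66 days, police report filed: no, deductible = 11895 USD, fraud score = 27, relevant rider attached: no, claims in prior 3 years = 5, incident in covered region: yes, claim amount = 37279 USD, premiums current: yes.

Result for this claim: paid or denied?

Denied

Atomic conditions:
  NOT photo evidence submitted: yes → false
  premiums current: yes → true
  peril = fire: other == fire is false
  photo evidence submitted: yes → true
  fraud score ≤ 20: 27 ≤ 20 is false
  police report filed: no → false
  claims in prior 3 years > 0: 5 > 0 is true
  days until reported ≤ 291 days: 66 ≤ 291 is true
  incident in covered region: yes → true
  deductible ≤ 4032 USD: 11895 ≤ 4032 is false
  peril ∈ {collision, fire, flood, theft}: other is not in the set → false
  claim amount > 135142 USD: 37279 > 135142 is false
  deductible ≥ 10243 USD: 11895 ≥ 10243 is true
  policy age ≥ 35 months: 192 ≥ 35 is true
  claims in prior 3 years ≥ 0: 5 ≥ 0 is true
Combine:
[1.1.1.1.1] false OR true = true
[1.1.1.1.2] false AND false = false
[1.1.1.1.3.2.1] false OR false = false
[1.1.1.1.3.2] NOT false = true
[1.1.1.1.3] true → true = true
[1.1.1.1] true OR false OR true = true
[1.1.1] NOT true = false
[1.1] NOT false = true
[1.2.1.3] true → false = false
[1.2.1] true AND true AND false = false
[1.2.2.3] true OR true = true
[1.2.2] false OR false OR true = true
[1.2] false AND true = false
[1] true → false = false
[2] exactly-one(true, false) = true
[root] false AND true = false
Overall: false → denied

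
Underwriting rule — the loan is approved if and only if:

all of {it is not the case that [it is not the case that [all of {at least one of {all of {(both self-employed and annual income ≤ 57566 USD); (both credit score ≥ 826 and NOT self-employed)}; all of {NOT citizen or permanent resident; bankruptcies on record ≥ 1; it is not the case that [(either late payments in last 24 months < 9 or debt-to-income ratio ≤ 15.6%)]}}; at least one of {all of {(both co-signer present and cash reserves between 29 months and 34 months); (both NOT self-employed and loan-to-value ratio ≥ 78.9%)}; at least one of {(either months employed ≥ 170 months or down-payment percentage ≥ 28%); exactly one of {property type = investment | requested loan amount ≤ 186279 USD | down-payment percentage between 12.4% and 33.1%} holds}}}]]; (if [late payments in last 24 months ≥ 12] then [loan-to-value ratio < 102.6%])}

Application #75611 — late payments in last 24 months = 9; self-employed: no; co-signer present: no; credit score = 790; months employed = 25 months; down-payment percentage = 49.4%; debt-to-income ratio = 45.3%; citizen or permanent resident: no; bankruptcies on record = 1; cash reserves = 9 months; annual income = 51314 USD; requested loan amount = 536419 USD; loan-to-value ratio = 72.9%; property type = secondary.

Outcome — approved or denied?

Approved

Atomic conditions:
  self-employed: no → false
  annual income ≤ 57566 USD: 51314 ≤ 57566 is true
  credit score ≥ 826: 790 ≥ 826 is false
  NOT self-employed: no → true
  NOT citizen or permanent resident: no → true
  bankruptcies on record ≥ 1: 1 ≥ 1 is true
  late payments in last 24 months < 9: 9 < 9 is false
  debt-to-income ratio ≤ 15.6%: 45.3 ≤ 15.6 is false
  co-signer present: no → false
  cash reserves between 29 months and 34 months: 9 in [29, 34] is false
  loan-to-value ratio ≥ 78.9%: 72.9 ≥ 78.9 is false
  months employed ≥ 170 months: 25 ≥ 170 is false
  down-payment percentage ≥ 28%: 49.4 ≥ 28 is true
  property type = investment: secondary == investment is false
  requested loan amount ≤ 186279 USD: 536419 ≤ 186279 is false
  down-payment percentage between 12.4% and 33.1%: 49.4 in [12.4, 33.1] is false
  late payments in last 24 months ≥ 12: 9 ≥ 12 is false
  loan-to-value ratio < 102.6%: 72.9 < 102.6 is true
Combine:
[1.1.1.1.1.1] false AND true = false
[1.1.1.1.1.2] false AND true = false
[1.1.1.1.1] false AND false = false
[1.1.1.1.2.3.1] false OR false = false
[1.1.1.1.2.3] NOT false = true
[1.1.1.1.2] true AND true AND true = true
[1.1.1.1] false OR true = true
[1.1.1.2.1.1] false AND false = false
[1.1.1.2.1.2] true AND false = false
[1.1.1.2.1] false AND false = false
[1.1.1.2.2.1] false OR true = true
[1.1.1.2.2.2] exactly-one(false, false, false) = false
[1.1.1.2.2] true OR false = true
[1.1.1.2] false OR true = true
[1.1.1] true AND true = true
[1.1] NOT true = false
[1] NOT false = true
[2] false → true (antecedent false ⇒ implication holds) = true
[root] true AND true = true
Overall: true → approved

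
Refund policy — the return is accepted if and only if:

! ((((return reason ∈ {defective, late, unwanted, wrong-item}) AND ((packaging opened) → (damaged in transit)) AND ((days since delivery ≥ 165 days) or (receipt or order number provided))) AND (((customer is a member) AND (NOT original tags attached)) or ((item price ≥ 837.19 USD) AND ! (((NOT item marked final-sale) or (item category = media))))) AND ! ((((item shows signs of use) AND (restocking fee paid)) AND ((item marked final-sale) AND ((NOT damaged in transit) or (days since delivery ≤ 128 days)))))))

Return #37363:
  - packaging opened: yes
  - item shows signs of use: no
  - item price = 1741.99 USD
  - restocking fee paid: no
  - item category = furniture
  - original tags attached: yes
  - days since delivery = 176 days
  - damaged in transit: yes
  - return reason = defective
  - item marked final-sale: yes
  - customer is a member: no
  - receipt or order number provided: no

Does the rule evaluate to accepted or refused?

Refused

Atomic conditions:
  return reason ∈ {defective, late, unwanted, wrong-item}: defective is in the set → true
  packaging opened: yes → true
  damaged in transit: yes → true
  days since delivery ≥ 165 days: 176 ≥ 165 is true
  receipt or order number provided: no → false
  customer is a member: no → false
  NOT original tags attached: yes → false
  item price ≥ 837.19 USD: 1741.99 ≥ 837.19 is true
  NOT item marked final-sale: yes → false
  item category = media: furniture == media is false
  item shows signs of use: no → false
  restocking fee paid: no → false
  item marked final-sale: yes → true
  NOT damaged in transit: yes → false
  days since delivery ≤ 128 days: 176 ≤ 128 is false
Combine:
[1.1.2] true → true = true
[1.1.3] true OR false = true
[1.1] true AND true AND true = true
[1.2.1] false AND false = false
[1.2.2.2.1] false OR false = false
[1.2.2.2] NOT false = true
[1.2.2] true AND true = true
[1.2] false OR true = true
[1.3.1.1] false AND false = false
[1.3.1.2.2] false OR false = false
[1.3.1.2] true AND false = false
[1.3.1] false AND false = false
[1.3] NOT false = true
[1] true AND true AND true = true
[root] NOT true = false
Overall: false → refused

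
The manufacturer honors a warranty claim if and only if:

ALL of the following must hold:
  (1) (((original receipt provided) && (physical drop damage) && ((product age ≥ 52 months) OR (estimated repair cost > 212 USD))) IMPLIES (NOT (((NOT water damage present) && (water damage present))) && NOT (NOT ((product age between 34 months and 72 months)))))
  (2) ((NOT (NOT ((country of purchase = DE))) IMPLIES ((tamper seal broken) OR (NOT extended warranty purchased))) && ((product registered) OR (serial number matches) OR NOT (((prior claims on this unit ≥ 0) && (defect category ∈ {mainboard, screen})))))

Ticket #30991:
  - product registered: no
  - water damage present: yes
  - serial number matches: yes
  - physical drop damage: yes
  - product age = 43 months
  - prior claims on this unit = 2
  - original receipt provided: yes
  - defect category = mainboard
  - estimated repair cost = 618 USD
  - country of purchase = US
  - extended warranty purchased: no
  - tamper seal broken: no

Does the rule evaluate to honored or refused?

Honored

Atomic conditions:
  original receipt provided: yes → true
  physical drop damage: yes → true
  product age ≥ 52 months: 43 ≥ 52 is false
  estimated repair cost > 212 USD: 618 > 212 is true
  NOT water damage present: yes → false
  water damage present: yes → true
  product age between 34 months and 72 months: 43 in [34, 72] is true
  country of purchase = DE: US == DE is false
  tamper seal broken: no → false
  NOT extended warranty purchased: no → true
  product registered: no → false
  serial number matches: yes → true
  prior claims on this unit ≥ 0: 2 ≥ 0 is true
  defect category ∈ {mainboard, screen}: mainboard is in the set → true
Combine:
[1.1.3] false OR true = true
[1.1] true AND true AND true = true
[1.2.1.1] false AND true = false
[1.2.1] NOT false = true
[1.2.2.1] NOT true = false
[1.2.2] NOT false = true
[1.2] true AND true = true
[1] true → true = true
[2.1.1.1] NOT false = true
[2.1.1] NOT true = false
[2.1.2] false OR true = true
[2.1] false → true (antecedent false ⇒ implication holds) = true
[2.2.3.1] true AND true = true
[2.2.3] NOT true = false
[2.2] false OR true OR false = true
[2] true AND true = true
[root] true AND true = true
Overall: true → honored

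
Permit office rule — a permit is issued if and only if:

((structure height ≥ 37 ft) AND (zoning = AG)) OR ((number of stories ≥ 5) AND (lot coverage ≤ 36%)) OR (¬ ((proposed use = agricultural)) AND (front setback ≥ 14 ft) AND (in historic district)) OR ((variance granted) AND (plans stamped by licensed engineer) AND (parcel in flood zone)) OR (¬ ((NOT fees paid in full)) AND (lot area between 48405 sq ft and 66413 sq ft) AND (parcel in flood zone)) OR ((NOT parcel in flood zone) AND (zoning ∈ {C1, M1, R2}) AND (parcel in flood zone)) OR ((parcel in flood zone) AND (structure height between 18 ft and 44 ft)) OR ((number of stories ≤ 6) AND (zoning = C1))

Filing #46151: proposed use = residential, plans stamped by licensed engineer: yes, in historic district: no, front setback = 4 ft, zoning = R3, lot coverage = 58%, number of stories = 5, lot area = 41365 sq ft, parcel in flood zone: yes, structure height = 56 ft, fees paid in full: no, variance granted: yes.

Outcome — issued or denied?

Issued

Atomic conditions:
  structure height ≥ 37 ft: 56 ≥ 37 is true
  zoning = AG: R3 == AG is false
  number of stories ≥ 5: 5 ≥ 5 is true
  lot coverage ≤ 36%: 58 ≤ 36 is false
  proposed use = agricultural: residential == agricultural is false
  front setback ≥ 14 ft: 4 ≥ 14 is false
  in historic district: no → false
  variance granted: yes → true
  plans stamped by licensed engineer: yes → true
  parcel in flood zone: yes → true
  NOT fees paid in full: no → true
  lot area between 48405 sq ft and 66413 sq ft: 41365 in [48405, 66413] is false
  NOT parcel in flood zone: yes → false
  zoning ∈ {C1, M1, R2}: R3 is not in the set → false
  structure height between 18 ft and 44 ft: 56 in [18, 44] is false
  number of stories ≤ 6: 5 ≤ 6 is true
  zoning = C1: R3 == C1 is false
Combine:
[1] true AND false = false
[2] true AND false = false
[3.1] NOT false = true
[3] true AND false AND false = false
[4] true AND true AND true = true
[5.1] NOT true = false
[5] false AND false AND true = false
[6] false AND false AND true = false
[7] true AND false = false
[8] true AND false = false
[root] false OR false OR false OR true OR false OR false OR false OR false = true
Overall: true → issued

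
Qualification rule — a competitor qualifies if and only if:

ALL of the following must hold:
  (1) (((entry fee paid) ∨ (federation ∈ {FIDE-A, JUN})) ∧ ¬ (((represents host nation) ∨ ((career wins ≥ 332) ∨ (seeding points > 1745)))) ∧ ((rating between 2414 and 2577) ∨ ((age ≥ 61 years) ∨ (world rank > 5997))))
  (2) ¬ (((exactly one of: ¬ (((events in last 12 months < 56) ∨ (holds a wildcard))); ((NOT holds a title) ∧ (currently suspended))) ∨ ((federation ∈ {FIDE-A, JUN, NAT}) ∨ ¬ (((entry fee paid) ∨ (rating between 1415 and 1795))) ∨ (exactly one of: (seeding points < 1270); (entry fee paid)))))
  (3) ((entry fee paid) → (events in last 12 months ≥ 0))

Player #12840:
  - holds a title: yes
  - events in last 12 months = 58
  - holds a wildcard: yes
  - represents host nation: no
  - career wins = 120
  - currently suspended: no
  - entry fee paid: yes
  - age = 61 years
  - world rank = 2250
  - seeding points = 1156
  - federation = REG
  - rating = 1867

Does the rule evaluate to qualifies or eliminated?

Atomic conditions:
  entry fee paid: yes → true
  federation ∈ {FIDE-A, JUN}: REG is not in the set → false
  represents host nation: no → false
  career wins ≥ 332: 120 ≥ 332 is false
  seeding points > 1745: 1156 > 1745 is false
  rating between 2414 and 2577: 1867 in [2414, 2577] is false
  age ≥ 61 years: 61 ≥ 61 is true
  world rank > 5997: 2250 > 5997 is false
  events in last 12 months < 56: 58 < 56 is false
  holds a wildcard: yes → true
  NOT holds a title: yes → false
  currently suspended: no → false
  federation ∈ {FIDE-A, JUN, NAT}: REG is not in the set → false
  rating between 1415 and 1795: 1867 in [1415, 1795] is false
  seeding points < 1270: 1156 < 1270 is true
  events in last 12 months ≥ 0: 58 ≥ 0 is true
Combine:
[1.1] true OR false = true
[1.2.1.2] false OR false = false
[1.2.1] false OR false = false
[1.2] NOT false = true
[1.3.2] true OR false = true
[1.3] false OR true = true
[1] true AND true AND true = true
[2.1.1.1.1] false OR true = true
[2.1.1.1] NOT true = false
[2.1.1.2] false AND false = false
[2.1.1] exactly-one(false, false) = false
[2.1.2.2.1] true OR false = true
[2.1.2.2] NOT true = false
[2.1.2.3] exactly-one(true, true) = false
[2.1.2] false OR false OR false = false
[2.1] false OR false = false
[2] NOT false = true
[3] true → true = true
[root] true AND true AND true = true
Overall: true → qualifies

Qualifies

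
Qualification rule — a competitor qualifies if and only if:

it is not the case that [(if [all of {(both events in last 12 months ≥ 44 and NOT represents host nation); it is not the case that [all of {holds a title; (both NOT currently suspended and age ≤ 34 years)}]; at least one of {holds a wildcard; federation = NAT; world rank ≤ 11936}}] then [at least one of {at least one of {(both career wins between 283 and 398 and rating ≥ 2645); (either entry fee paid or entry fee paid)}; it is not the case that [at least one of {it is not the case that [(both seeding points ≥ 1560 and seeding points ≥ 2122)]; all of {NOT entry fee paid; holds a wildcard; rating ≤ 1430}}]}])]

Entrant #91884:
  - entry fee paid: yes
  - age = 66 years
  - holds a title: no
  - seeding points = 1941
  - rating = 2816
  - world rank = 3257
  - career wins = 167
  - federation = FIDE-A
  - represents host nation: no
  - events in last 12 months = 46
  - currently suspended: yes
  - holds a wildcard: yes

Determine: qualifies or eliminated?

Eliminated

Atomic conditions:
  events in last 12 months ≥ 44: 46 ≥ 44 is true
  NOT represents host nation: no → true
  holds a title: no → false
  NOT currently suspended: yes → false
  age ≤ 34 years: 66 ≤ 34 is false
  holds a wildcard: yes → true
  federation = NAT: FIDE-A == NAT is false
  world rank ≤ 11936: 3257 ≤ 11936 is true
  career wins between 283 and 398: 167 in [283, 398] is false
  rating ≥ 2645: 2816 ≥ 2645 is true
  entry fee paid: yes → true
  seeding points ≥ 1560: 1941 ≥ 1560 is true
  seeding points ≥ 2122: 1941 ≥ 2122 is false
  NOT entry fee paid: yes → false
  rating ≤ 1430: 2816 ≤ 1430 is false
Combine:
[1.1.1] true AND true = true
[1.1.2.1.2] false AND false = false
[1.1.2.1] false AND false = false
[1.1.2] NOT false = true
[1.1.3] true OR false OR true = true
[1.1] true AND true AND true = true
[1.2.1.1] false AND true = false
[1.2.1.2] true OR true = true
[1.2.1] false OR true = true
[1.2.2.1.1.1] true AND false = false
[1.2.2.1.1] NOT false = true
[1.2.2.1.2] false AND true AND false = false
[1.2.2.1] true OR false = true
[1.2.2] NOT true = false
[1.2] true OR false = true
[1] true → true = true
[root] NOT true = false
Overall: false → eliminated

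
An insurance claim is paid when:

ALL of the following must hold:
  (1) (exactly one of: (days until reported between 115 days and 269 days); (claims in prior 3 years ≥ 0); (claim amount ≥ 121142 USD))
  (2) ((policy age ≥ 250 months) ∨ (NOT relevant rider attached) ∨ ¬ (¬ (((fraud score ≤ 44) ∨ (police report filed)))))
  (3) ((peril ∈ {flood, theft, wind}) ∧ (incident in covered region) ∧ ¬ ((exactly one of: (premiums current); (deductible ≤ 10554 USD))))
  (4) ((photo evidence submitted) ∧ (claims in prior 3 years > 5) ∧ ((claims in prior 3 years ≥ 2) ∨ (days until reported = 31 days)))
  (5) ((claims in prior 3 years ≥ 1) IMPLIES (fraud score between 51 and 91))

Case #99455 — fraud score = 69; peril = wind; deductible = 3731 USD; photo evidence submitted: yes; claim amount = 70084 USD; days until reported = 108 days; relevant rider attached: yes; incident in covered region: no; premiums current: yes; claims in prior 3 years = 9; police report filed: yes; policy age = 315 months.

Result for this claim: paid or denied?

Atomic conditions:
  days until reported between 115 days and 269 days: 108 in [115, 269] is false
  claims in prior 3 years ≥ 0: 9 ≥ 0 is true
  claim amount ≥ 121142 USD: 70084 ≥ 121142 is false
  policy age ≥ 250 months: 315 ≥ 250 is true
  NOT relevant rider attached: yes → false
  fraud score ≤ 44: 69 ≤ 44 is false
  police report filed: yes → true
  peril ∈ {flood, theft, wind}: wind is in the set → true
  incident in covered region: no → false
  premiums current: yes → true
  deductible ≤ 10554 USD: 3731 ≤ 10554 is true
  photo evidence submitted: yes → true
  claims in prior 3 years > 5: 9 > 5 is true
  claims in prior 3 years ≥ 2: 9 ≥ 2 is true
  days until reported = 31 days: 108 == 31 is false
  claims in prior 3 years ≥ 1: 9 ≥ 1 is true
  fraud score between 51 and 91: 69 in [51, 91] is true
Combine:
[1] exactly-one(false, true, false) = true
[2.3.1.1] false OR true = true
[2.3.1] NOT true = false
[2.3] NOT false = true
[2] true OR false OR true = true
[3.3.1] exactly-one(true, true) = false
[3.3] NOT false = true
[3] true AND false AND true = false
[4.3] true OR false = true
[4] true AND true AND true = true
[5] true → true = true
[root] true AND true AND false AND true AND true = false
Overall: false → denied

Denied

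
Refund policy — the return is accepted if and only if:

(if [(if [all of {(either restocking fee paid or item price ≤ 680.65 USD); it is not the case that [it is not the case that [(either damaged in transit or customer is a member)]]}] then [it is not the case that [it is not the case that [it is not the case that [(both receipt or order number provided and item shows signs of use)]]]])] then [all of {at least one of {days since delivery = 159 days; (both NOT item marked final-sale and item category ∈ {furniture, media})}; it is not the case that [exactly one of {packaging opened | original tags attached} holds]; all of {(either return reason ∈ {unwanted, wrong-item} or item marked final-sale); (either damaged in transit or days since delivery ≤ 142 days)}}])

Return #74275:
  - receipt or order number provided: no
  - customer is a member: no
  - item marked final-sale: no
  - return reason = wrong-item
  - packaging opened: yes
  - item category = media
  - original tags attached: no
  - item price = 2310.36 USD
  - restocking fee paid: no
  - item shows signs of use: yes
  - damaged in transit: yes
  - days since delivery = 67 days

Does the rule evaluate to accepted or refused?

Atomic conditions:
  restocking fee paid: no → false
  item price ≤ 680.65 USD: 2310.36 ≤ 680.65 is false
  damaged in transit: yes → true
  customer is a member: no → false
  receipt or order number provided: no → false
  item shows signs of use: yes → true
  days since delivery = 159 days: 67 == 159 is false
  NOT item marked final-sale: no → true
  item category ∈ {furniture, media}: media is in the set → true
  packaging opened: yes → true
  original tags attached: no → false
  return reason ∈ {unwanted, wrong-item}: wrong-item is in the set → true
  item marked final-sale: no → false
  days since delivery ≤ 142 days: 67 ≤ 142 is true
Combine:
[1.1.1] false OR false = false
[1.1.2.1.1] true OR false = true
[1.1.2.1] NOT true = false
[1.1.2] NOT false = true
[1.1] false AND true = false
[1.2.1.1.1] false AND true = false
[1.2.1.1] NOT false = true
[1.2.1] NOT true = false
[1.2] NOT false = true
[1] false → true (antecedent false ⇒ implication holds) = true
[2.1.2] true AND true = true
[2.1] false OR true = true
[2.2.1] exactly-one(true, false) = true
[2.2] NOT true = false
[2.3.1] true OR false = true
[2.3.2] true OR true = true
[2.3] true AND true = true
[2] true AND false AND true = false
[root] true → false = false
Overall: false → refused

Refused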